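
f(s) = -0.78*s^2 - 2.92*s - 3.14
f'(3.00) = -7.60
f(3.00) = -18.92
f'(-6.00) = 6.44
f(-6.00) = -13.70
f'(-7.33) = 8.51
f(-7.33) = -23.64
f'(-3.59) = 2.68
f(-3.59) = -2.71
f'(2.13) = -6.24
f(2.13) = -12.90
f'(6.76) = -13.47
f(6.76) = -58.52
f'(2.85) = -7.37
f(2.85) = -17.80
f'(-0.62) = -1.95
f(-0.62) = -1.63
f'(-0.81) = -1.66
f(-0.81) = -1.29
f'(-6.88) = 7.81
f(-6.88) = -19.97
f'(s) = -1.56*s - 2.92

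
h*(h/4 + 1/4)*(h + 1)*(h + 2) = h^4/4 + h^3 + 5*h^2/4 + h/2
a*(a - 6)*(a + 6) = a^3 - 36*a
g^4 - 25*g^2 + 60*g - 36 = (g - 3)*(g - 2)*(g - 1)*(g + 6)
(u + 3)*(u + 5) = u^2 + 8*u + 15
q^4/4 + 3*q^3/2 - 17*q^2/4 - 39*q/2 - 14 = (q/4 + 1/2)*(q - 4)*(q + 1)*(q + 7)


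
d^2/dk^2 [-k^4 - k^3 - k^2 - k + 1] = -12*k^2 - 6*k - 2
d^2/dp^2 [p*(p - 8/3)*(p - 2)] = 6*p - 28/3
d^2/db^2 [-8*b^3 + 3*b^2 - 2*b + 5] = 6 - 48*b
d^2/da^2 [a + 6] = 0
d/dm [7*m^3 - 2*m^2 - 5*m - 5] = 21*m^2 - 4*m - 5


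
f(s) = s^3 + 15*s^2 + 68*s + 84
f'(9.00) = 581.00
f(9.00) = 2640.00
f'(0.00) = 68.00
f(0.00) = 84.00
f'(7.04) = 427.88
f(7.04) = 1655.06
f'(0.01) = 68.30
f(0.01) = 84.68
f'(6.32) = 377.43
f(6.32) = 1365.33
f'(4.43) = 259.77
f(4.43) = 766.55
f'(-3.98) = -3.88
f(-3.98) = -12.08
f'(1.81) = 132.13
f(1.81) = 262.15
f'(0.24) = 75.37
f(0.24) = 101.20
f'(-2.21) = 16.35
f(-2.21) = -3.81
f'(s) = 3*s^2 + 30*s + 68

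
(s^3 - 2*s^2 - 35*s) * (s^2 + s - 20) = s^5 - s^4 - 57*s^3 + 5*s^2 + 700*s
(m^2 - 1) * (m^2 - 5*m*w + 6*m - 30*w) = m^4 - 5*m^3*w + 6*m^3 - 30*m^2*w - m^2 + 5*m*w - 6*m + 30*w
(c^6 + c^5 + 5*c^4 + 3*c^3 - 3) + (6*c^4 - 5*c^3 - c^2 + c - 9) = c^6 + c^5 + 11*c^4 - 2*c^3 - c^2 + c - 12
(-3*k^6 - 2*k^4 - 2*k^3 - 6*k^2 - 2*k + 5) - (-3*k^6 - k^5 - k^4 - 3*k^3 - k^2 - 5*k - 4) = k^5 - k^4 + k^3 - 5*k^2 + 3*k + 9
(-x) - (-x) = 0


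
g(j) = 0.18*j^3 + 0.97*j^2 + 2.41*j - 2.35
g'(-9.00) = 28.69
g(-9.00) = -76.69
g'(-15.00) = 94.81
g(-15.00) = -427.75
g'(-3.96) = 3.20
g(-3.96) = -7.86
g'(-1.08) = 0.94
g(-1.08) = -4.05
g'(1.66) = 7.12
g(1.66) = 5.15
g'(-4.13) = 3.61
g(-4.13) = -8.44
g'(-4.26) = 3.95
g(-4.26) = -8.93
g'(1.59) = 6.86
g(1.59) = 4.66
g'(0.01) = 2.43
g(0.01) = -2.33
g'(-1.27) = 0.82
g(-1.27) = -4.21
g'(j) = 0.54*j^2 + 1.94*j + 2.41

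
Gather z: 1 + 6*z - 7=6*z - 6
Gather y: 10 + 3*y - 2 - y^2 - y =-y^2 + 2*y + 8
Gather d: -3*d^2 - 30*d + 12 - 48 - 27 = -3*d^2 - 30*d - 63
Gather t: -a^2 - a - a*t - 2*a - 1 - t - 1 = -a^2 - 3*a + t*(-a - 1) - 2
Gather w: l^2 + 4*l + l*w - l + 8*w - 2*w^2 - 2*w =l^2 + 3*l - 2*w^2 + w*(l + 6)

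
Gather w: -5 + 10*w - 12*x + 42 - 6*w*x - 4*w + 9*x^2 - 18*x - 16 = w*(6 - 6*x) + 9*x^2 - 30*x + 21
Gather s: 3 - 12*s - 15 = -12*s - 12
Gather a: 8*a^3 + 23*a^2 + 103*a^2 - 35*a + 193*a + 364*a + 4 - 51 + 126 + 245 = 8*a^3 + 126*a^2 + 522*a + 324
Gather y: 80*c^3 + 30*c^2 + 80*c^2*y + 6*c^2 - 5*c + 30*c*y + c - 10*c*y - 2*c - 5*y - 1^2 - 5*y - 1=80*c^3 + 36*c^2 - 6*c + y*(80*c^2 + 20*c - 10) - 2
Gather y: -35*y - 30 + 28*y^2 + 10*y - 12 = 28*y^2 - 25*y - 42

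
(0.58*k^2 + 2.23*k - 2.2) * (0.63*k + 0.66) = 0.3654*k^3 + 1.7877*k^2 + 0.0857999999999999*k - 1.452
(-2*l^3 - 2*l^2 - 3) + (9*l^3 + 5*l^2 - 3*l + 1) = 7*l^3 + 3*l^2 - 3*l - 2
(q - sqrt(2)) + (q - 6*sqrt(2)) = 2*q - 7*sqrt(2)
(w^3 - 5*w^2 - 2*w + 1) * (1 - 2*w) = -2*w^4 + 11*w^3 - w^2 - 4*w + 1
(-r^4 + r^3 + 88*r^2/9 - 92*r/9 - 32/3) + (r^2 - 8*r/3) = -r^4 + r^3 + 97*r^2/9 - 116*r/9 - 32/3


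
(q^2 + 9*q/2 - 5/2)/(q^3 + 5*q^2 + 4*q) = (2*q^2 + 9*q - 5)/(2*q*(q^2 + 5*q + 4))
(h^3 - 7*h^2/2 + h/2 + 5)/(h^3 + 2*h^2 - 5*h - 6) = (h - 5/2)/(h + 3)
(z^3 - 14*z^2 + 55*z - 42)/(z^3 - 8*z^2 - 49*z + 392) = (z^2 - 7*z + 6)/(z^2 - z - 56)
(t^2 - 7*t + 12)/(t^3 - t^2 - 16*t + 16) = (t - 3)/(t^2 + 3*t - 4)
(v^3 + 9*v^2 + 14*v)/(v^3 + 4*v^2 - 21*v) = (v + 2)/(v - 3)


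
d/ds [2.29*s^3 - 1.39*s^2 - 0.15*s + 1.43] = 6.87*s^2 - 2.78*s - 0.15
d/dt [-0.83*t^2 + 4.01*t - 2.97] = 4.01 - 1.66*t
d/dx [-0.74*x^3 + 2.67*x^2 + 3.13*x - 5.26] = -2.22*x^2 + 5.34*x + 3.13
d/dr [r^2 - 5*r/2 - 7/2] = 2*r - 5/2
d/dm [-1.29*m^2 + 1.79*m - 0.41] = 1.79 - 2.58*m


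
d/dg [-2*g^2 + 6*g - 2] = 6 - 4*g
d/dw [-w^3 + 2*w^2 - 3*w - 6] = -3*w^2 + 4*w - 3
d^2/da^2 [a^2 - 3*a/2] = 2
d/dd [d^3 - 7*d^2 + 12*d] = 3*d^2 - 14*d + 12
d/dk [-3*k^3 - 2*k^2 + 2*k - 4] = -9*k^2 - 4*k + 2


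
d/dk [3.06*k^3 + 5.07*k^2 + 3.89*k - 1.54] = 9.18*k^2 + 10.14*k + 3.89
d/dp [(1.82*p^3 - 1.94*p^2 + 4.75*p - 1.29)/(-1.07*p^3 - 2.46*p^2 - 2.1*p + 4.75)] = (-6.553*p^4 + 2.521*p^3 + 37.5531*p^2 - 24.7768*p + 19.8535)/(1.1449*p^6 + 5.2644*p^5 + 10.5456*p^4 + 0.167*p^3 - 18.96*p^2 - 19.95*p + 22.5625)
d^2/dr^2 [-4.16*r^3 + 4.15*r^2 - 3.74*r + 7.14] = 8.3 - 24.96*r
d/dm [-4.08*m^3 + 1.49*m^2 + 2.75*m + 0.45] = -12.24*m^2 + 2.98*m + 2.75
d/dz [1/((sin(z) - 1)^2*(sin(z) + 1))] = -(3*sin(z) + 1)/((sin(z) - 1)*cos(z)^3)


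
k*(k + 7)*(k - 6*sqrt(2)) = k^3 - 6*sqrt(2)*k^2 + 7*k^2 - 42*sqrt(2)*k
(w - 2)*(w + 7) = w^2 + 5*w - 14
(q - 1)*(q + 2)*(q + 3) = q^3 + 4*q^2 + q - 6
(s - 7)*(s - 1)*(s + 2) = s^3 - 6*s^2 - 9*s + 14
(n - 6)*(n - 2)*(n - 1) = n^3 - 9*n^2 + 20*n - 12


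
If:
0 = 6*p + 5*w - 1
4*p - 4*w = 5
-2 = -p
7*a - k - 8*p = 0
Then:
No Solution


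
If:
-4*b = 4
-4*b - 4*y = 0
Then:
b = -1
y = 1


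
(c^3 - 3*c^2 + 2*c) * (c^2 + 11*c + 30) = c^5 + 8*c^4 - c^3 - 68*c^2 + 60*c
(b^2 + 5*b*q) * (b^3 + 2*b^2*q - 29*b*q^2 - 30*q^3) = b^5 + 7*b^4*q - 19*b^3*q^2 - 175*b^2*q^3 - 150*b*q^4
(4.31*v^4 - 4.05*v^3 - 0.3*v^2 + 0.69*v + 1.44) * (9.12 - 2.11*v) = -9.0941*v^5 + 47.8527*v^4 - 36.303*v^3 - 4.1919*v^2 + 3.2544*v + 13.1328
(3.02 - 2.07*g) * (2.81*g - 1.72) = -5.8167*g^2 + 12.0466*g - 5.1944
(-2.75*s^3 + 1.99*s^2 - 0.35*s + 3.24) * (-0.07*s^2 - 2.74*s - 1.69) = 0.1925*s^5 + 7.3957*s^4 - 0.780600000000001*s^3 - 2.6309*s^2 - 8.2861*s - 5.4756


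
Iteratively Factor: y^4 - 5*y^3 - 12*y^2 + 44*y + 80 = (y + 2)*(y^3 - 7*y^2 + 2*y + 40) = (y + 2)^2*(y^2 - 9*y + 20) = (y - 5)*(y + 2)^2*(y - 4)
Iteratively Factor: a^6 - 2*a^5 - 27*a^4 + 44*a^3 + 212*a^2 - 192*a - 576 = (a + 4)*(a^5 - 6*a^4 - 3*a^3 + 56*a^2 - 12*a - 144) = (a - 3)*(a + 4)*(a^4 - 3*a^3 - 12*a^2 + 20*a + 48) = (a - 3)*(a + 2)*(a + 4)*(a^3 - 5*a^2 - 2*a + 24) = (a - 4)*(a - 3)*(a + 2)*(a + 4)*(a^2 - a - 6) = (a - 4)*(a - 3)*(a + 2)^2*(a + 4)*(a - 3)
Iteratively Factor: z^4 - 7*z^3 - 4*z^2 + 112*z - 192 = (z + 4)*(z^3 - 11*z^2 + 40*z - 48) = (z - 4)*(z + 4)*(z^2 - 7*z + 12) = (z - 4)*(z - 3)*(z + 4)*(z - 4)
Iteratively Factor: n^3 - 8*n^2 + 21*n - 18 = (n - 3)*(n^2 - 5*n + 6) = (n - 3)^2*(n - 2)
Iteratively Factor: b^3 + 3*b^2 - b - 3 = (b - 1)*(b^2 + 4*b + 3) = (b - 1)*(b + 1)*(b + 3)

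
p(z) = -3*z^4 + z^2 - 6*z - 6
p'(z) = -12*z^3 + 2*z - 6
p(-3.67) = -514.74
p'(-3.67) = 579.83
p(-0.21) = -4.70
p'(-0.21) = -6.31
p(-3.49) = -417.94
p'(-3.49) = 497.12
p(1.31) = -20.98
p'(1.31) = -30.36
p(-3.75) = -562.70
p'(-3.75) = 619.31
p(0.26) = -7.51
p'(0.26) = -5.69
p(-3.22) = -298.82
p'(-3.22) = 388.19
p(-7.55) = -9651.55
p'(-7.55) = 5143.33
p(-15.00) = -151566.00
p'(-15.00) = 40464.00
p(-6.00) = -3822.00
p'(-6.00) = 2574.00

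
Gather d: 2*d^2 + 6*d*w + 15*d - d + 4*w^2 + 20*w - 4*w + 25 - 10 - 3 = 2*d^2 + d*(6*w + 14) + 4*w^2 + 16*w + 12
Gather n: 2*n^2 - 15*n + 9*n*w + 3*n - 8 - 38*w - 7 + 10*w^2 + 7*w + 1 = 2*n^2 + n*(9*w - 12) + 10*w^2 - 31*w - 14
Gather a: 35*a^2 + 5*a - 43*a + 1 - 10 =35*a^2 - 38*a - 9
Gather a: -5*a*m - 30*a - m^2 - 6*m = a*(-5*m - 30) - m^2 - 6*m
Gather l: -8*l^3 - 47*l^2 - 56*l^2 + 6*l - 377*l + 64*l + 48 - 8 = -8*l^3 - 103*l^2 - 307*l + 40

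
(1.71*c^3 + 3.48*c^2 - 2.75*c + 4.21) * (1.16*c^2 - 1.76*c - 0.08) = 1.9836*c^5 + 1.0272*c^4 - 9.4516*c^3 + 9.4452*c^2 - 7.1896*c - 0.3368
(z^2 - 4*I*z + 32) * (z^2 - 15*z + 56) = z^4 - 15*z^3 - 4*I*z^3 + 88*z^2 + 60*I*z^2 - 480*z - 224*I*z + 1792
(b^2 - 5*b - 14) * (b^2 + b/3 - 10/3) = b^4 - 14*b^3/3 - 19*b^2 + 12*b + 140/3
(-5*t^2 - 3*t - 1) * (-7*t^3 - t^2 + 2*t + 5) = 35*t^5 + 26*t^4 - 30*t^2 - 17*t - 5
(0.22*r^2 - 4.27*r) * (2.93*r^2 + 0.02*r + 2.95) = 0.6446*r^4 - 12.5067*r^3 + 0.5636*r^2 - 12.5965*r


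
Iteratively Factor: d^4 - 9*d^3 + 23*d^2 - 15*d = (d)*(d^3 - 9*d^2 + 23*d - 15) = d*(d - 3)*(d^2 - 6*d + 5) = d*(d - 3)*(d - 1)*(d - 5)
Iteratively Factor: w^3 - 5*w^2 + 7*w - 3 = (w - 1)*(w^2 - 4*w + 3) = (w - 3)*(w - 1)*(w - 1)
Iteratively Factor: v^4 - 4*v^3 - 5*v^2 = (v)*(v^3 - 4*v^2 - 5*v) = v^2*(v^2 - 4*v - 5) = v^2*(v + 1)*(v - 5)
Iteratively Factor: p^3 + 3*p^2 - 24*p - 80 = (p + 4)*(p^2 - p - 20) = (p + 4)^2*(p - 5)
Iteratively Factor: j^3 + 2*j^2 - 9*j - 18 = (j + 2)*(j^2 - 9) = (j + 2)*(j + 3)*(j - 3)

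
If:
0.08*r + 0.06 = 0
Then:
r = -0.75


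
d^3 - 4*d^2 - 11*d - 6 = (d - 6)*(d + 1)^2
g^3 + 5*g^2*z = g^2*(g + 5*z)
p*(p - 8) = p^2 - 8*p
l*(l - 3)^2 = l^3 - 6*l^2 + 9*l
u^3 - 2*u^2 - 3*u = u*(u - 3)*(u + 1)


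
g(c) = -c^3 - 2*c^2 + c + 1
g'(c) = -3*c^2 - 4*c + 1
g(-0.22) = 0.69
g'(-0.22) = 1.73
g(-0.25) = 0.64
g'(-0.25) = 1.81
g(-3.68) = 20.07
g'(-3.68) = -24.91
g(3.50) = -62.88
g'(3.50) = -49.75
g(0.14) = 1.10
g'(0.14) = 0.38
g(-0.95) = -0.90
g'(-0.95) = 2.09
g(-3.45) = 14.81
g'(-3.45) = -20.91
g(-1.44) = -1.60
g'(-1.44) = 0.54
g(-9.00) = 559.00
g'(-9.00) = -206.00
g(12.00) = -2003.00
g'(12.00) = -479.00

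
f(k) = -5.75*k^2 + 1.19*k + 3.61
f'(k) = 1.19 - 11.5*k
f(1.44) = -6.60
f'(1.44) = -15.37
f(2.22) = -22.09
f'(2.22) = -24.34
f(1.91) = -15.09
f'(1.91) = -20.78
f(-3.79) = -83.49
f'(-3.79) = 44.78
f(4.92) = -129.72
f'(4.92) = -55.39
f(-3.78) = -83.05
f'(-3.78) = 44.66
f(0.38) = 3.23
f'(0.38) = -3.18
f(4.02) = -84.53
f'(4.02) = -45.04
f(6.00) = -196.25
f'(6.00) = -67.81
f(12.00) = -810.11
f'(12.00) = -136.81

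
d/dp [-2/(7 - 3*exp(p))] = -6*exp(p)/(3*exp(p) - 7)^2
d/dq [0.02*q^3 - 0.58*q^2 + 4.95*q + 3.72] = 0.06*q^2 - 1.16*q + 4.95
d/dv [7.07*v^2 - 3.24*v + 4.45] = 14.14*v - 3.24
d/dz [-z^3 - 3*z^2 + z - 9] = -3*z^2 - 6*z + 1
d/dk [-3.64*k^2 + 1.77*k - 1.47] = 1.77 - 7.28*k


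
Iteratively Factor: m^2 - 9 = (m + 3)*(m - 3)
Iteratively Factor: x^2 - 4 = (x - 2)*(x + 2)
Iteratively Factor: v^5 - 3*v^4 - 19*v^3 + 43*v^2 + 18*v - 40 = (v - 5)*(v^4 + 2*v^3 - 9*v^2 - 2*v + 8) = (v - 5)*(v - 2)*(v^3 + 4*v^2 - v - 4) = (v - 5)*(v - 2)*(v + 4)*(v^2 - 1) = (v - 5)*(v - 2)*(v + 1)*(v + 4)*(v - 1)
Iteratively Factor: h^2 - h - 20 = (h - 5)*(h + 4)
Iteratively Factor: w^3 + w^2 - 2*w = (w + 2)*(w^2 - w) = w*(w + 2)*(w - 1)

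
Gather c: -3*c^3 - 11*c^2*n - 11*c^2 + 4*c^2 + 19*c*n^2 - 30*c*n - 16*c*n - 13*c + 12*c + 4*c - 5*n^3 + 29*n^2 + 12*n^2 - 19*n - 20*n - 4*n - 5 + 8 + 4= -3*c^3 + c^2*(-11*n - 7) + c*(19*n^2 - 46*n + 3) - 5*n^3 + 41*n^2 - 43*n + 7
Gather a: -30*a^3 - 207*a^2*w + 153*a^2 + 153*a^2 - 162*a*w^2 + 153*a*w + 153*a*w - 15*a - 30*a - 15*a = -30*a^3 + a^2*(306 - 207*w) + a*(-162*w^2 + 306*w - 60)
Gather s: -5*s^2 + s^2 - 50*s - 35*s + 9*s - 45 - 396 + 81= -4*s^2 - 76*s - 360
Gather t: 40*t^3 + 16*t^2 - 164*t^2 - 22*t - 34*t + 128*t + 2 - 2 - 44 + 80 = 40*t^3 - 148*t^2 + 72*t + 36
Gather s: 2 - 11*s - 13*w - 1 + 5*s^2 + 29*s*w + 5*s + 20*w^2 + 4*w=5*s^2 + s*(29*w - 6) + 20*w^2 - 9*w + 1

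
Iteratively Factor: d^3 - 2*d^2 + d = (d - 1)*(d^2 - d) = d*(d - 1)*(d - 1)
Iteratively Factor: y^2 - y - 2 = (y + 1)*(y - 2)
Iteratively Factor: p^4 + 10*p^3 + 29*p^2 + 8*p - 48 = (p - 1)*(p^3 + 11*p^2 + 40*p + 48) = (p - 1)*(p + 4)*(p^2 + 7*p + 12) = (p - 1)*(p + 3)*(p + 4)*(p + 4)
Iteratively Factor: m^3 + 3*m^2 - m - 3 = (m + 1)*(m^2 + 2*m - 3) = (m - 1)*(m + 1)*(m + 3)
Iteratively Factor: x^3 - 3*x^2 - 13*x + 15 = (x - 1)*(x^2 - 2*x - 15) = (x - 1)*(x + 3)*(x - 5)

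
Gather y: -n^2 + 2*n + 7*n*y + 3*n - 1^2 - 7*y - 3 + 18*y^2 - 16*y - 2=-n^2 + 5*n + 18*y^2 + y*(7*n - 23) - 6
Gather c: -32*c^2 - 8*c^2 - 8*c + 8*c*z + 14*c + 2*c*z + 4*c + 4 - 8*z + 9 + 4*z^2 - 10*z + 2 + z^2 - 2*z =-40*c^2 + c*(10*z + 10) + 5*z^2 - 20*z + 15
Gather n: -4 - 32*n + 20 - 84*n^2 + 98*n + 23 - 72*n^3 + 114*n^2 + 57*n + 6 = -72*n^3 + 30*n^2 + 123*n + 45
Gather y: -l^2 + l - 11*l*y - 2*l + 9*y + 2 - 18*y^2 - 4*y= -l^2 - l - 18*y^2 + y*(5 - 11*l) + 2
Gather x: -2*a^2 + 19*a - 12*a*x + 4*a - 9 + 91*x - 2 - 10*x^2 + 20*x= -2*a^2 + 23*a - 10*x^2 + x*(111 - 12*a) - 11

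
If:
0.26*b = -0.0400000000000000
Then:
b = -0.15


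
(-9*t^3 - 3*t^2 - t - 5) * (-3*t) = 27*t^4 + 9*t^3 + 3*t^2 + 15*t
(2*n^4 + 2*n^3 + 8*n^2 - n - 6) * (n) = 2*n^5 + 2*n^4 + 8*n^3 - n^2 - 6*n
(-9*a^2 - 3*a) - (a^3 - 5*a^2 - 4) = -a^3 - 4*a^2 - 3*a + 4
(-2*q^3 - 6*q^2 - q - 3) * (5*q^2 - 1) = -10*q^5 - 30*q^4 - 3*q^3 - 9*q^2 + q + 3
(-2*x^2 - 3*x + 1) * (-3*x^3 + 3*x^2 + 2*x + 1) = 6*x^5 + 3*x^4 - 16*x^3 - 5*x^2 - x + 1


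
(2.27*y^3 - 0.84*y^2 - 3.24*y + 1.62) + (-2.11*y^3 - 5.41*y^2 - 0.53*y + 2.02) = 0.16*y^3 - 6.25*y^2 - 3.77*y + 3.64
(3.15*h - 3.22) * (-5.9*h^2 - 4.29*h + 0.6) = -18.585*h^3 + 5.4845*h^2 + 15.7038*h - 1.932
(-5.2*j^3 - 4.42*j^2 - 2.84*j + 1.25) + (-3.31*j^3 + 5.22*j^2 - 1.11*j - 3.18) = -8.51*j^3 + 0.8*j^2 - 3.95*j - 1.93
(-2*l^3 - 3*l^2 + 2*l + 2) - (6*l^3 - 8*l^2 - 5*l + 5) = -8*l^3 + 5*l^2 + 7*l - 3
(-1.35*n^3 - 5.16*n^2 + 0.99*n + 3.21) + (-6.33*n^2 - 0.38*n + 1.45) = -1.35*n^3 - 11.49*n^2 + 0.61*n + 4.66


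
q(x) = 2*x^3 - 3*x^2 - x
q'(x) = 6*x^2 - 6*x - 1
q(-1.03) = -4.34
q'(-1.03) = 11.55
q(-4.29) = -208.83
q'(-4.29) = 135.16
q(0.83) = -1.75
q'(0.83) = -1.85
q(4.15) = 87.13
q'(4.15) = 77.44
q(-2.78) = -63.38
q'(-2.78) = 62.05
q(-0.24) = 0.04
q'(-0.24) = 0.79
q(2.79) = 17.29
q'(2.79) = 28.96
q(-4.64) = -259.74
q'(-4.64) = 156.02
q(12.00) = 3012.00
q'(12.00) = 791.00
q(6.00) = 318.00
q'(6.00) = 179.00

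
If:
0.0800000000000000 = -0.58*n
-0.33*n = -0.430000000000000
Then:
No Solution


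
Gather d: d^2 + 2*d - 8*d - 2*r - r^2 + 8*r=d^2 - 6*d - r^2 + 6*r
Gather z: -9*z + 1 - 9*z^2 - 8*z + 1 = -9*z^2 - 17*z + 2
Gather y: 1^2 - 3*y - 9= -3*y - 8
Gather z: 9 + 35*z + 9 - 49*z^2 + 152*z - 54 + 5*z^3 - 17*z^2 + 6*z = 5*z^3 - 66*z^2 + 193*z - 36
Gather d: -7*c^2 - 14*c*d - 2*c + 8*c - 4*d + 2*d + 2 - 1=-7*c^2 + 6*c + d*(-14*c - 2) + 1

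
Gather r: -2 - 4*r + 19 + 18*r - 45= 14*r - 28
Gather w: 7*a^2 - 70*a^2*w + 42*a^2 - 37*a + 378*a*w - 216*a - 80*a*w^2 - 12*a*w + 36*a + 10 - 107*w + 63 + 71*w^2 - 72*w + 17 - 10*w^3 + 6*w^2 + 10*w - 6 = 49*a^2 - 217*a - 10*w^3 + w^2*(77 - 80*a) + w*(-70*a^2 + 366*a - 169) + 84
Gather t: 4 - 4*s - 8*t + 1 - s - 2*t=-5*s - 10*t + 5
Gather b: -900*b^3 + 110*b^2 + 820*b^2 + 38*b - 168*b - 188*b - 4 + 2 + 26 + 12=-900*b^3 + 930*b^2 - 318*b + 36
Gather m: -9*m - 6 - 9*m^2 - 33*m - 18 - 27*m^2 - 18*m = -36*m^2 - 60*m - 24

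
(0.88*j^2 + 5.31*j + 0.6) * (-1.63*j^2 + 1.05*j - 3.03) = -1.4344*j^4 - 7.7313*j^3 + 1.9311*j^2 - 15.4593*j - 1.818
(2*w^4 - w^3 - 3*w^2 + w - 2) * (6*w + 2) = 12*w^5 - 2*w^4 - 20*w^3 - 10*w - 4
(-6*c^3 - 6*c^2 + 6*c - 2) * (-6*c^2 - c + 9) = 36*c^5 + 42*c^4 - 84*c^3 - 48*c^2 + 56*c - 18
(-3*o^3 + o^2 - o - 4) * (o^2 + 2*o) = -3*o^5 - 5*o^4 + o^3 - 6*o^2 - 8*o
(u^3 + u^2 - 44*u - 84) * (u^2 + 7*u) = u^5 + 8*u^4 - 37*u^3 - 392*u^2 - 588*u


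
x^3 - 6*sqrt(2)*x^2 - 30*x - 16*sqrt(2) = (x - 8*sqrt(2))*(x + sqrt(2))^2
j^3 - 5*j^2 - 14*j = j*(j - 7)*(j + 2)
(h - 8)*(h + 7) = h^2 - h - 56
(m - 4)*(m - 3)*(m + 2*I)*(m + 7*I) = m^4 - 7*m^3 + 9*I*m^3 - 2*m^2 - 63*I*m^2 + 98*m + 108*I*m - 168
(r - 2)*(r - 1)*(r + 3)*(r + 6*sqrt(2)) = r^4 + 6*sqrt(2)*r^3 - 7*r^2 - 42*sqrt(2)*r + 6*r + 36*sqrt(2)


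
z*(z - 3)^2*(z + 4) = z^4 - 2*z^3 - 15*z^2 + 36*z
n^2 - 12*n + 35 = (n - 7)*(n - 5)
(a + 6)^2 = a^2 + 12*a + 36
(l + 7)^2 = l^2 + 14*l + 49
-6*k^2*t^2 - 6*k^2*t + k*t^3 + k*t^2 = t*(-6*k + t)*(k*t + k)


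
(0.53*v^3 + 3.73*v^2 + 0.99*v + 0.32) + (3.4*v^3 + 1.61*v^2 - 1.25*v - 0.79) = 3.93*v^3 + 5.34*v^2 - 0.26*v - 0.47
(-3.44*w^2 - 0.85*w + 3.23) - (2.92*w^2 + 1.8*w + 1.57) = -6.36*w^2 - 2.65*w + 1.66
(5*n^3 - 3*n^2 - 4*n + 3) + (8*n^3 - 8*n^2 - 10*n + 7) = 13*n^3 - 11*n^2 - 14*n + 10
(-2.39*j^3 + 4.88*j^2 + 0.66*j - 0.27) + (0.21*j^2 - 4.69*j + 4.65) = -2.39*j^3 + 5.09*j^2 - 4.03*j + 4.38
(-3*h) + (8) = 8 - 3*h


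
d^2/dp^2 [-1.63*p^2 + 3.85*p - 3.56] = -3.26000000000000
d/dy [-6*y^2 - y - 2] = -12*y - 1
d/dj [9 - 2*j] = -2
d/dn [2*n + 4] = 2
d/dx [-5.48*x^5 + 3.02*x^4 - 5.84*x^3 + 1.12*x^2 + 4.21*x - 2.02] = -27.4*x^4 + 12.08*x^3 - 17.52*x^2 + 2.24*x + 4.21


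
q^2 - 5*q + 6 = (q - 3)*(q - 2)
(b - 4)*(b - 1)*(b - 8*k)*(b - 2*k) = b^4 - 10*b^3*k - 5*b^3 + 16*b^2*k^2 + 50*b^2*k + 4*b^2 - 80*b*k^2 - 40*b*k + 64*k^2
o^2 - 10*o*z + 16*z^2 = (o - 8*z)*(o - 2*z)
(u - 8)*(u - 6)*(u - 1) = u^3 - 15*u^2 + 62*u - 48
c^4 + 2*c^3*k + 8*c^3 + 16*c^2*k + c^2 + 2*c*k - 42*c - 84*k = (c - 2)*(c + 3)*(c + 7)*(c + 2*k)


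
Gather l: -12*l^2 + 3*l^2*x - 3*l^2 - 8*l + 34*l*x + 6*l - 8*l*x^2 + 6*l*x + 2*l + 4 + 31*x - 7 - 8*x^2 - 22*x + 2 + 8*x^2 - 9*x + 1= l^2*(3*x - 15) + l*(-8*x^2 + 40*x)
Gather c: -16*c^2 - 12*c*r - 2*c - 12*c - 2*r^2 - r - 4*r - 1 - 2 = -16*c^2 + c*(-12*r - 14) - 2*r^2 - 5*r - 3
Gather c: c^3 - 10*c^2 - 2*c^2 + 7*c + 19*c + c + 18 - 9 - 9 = c^3 - 12*c^2 + 27*c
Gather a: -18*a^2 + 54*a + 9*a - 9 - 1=-18*a^2 + 63*a - 10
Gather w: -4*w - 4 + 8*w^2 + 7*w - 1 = 8*w^2 + 3*w - 5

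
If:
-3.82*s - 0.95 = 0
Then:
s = -0.25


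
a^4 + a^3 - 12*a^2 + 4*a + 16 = (a - 2)^2*(a + 1)*(a + 4)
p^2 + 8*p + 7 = (p + 1)*(p + 7)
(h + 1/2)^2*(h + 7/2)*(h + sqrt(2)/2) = h^4 + sqrt(2)*h^3/2 + 9*h^3/2 + 9*sqrt(2)*h^2/4 + 15*h^2/4 + 7*h/8 + 15*sqrt(2)*h/8 + 7*sqrt(2)/16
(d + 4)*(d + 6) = d^2 + 10*d + 24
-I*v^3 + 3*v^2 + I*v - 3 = (v + 1)*(v + 3*I)*(-I*v + I)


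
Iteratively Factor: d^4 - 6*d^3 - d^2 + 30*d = (d - 3)*(d^3 - 3*d^2 - 10*d) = (d - 3)*(d + 2)*(d^2 - 5*d) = (d - 5)*(d - 3)*(d + 2)*(d)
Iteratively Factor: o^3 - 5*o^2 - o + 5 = (o - 5)*(o^2 - 1) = (o - 5)*(o + 1)*(o - 1)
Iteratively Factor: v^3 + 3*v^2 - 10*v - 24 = (v - 3)*(v^2 + 6*v + 8) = (v - 3)*(v + 2)*(v + 4)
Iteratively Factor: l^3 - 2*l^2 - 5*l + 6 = (l - 3)*(l^2 + l - 2) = (l - 3)*(l - 1)*(l + 2)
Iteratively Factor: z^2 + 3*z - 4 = (z + 4)*(z - 1)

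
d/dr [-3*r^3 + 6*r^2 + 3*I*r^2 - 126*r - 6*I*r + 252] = -9*r^2 + 6*r*(2 + I) - 126 - 6*I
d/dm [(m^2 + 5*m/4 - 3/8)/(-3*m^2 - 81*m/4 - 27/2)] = (-176*m^2 - 312*m - 261)/(6*(16*m^4 + 216*m^3 + 873*m^2 + 972*m + 324))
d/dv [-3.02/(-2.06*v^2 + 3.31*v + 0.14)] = (9.9962 - 12.4424*v)/(-2.06*v^2 + 3.31*v + 0.14)^2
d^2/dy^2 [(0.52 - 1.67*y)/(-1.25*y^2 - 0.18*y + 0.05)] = ((0.6988 - 12.525*y)*(1.25*y^2 + 0.18*y - 0.05) + (1.67*y - 0.52)*(2.5*y + 0.18)*(5.0*y + 0.36))/(1.25*y^2 + 0.18*y - 0.05)^3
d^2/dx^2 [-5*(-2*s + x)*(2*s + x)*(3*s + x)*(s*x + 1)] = 40*s^3 - 90*s^2*x - 60*s*x^2 - 30*s - 30*x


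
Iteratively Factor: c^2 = (c)*(c)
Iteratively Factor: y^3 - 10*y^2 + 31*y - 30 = (y - 5)*(y^2 - 5*y + 6) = (y - 5)*(y - 3)*(y - 2)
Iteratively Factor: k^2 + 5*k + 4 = (k + 1)*(k + 4)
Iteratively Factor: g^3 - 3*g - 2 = (g - 2)*(g^2 + 2*g + 1) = (g - 2)*(g + 1)*(g + 1)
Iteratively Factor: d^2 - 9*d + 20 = (d - 4)*(d - 5)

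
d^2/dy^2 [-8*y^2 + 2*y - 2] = -16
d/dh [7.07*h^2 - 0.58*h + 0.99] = 14.14*h - 0.58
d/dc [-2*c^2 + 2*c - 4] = 2 - 4*c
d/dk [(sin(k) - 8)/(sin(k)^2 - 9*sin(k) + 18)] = (16*sin(k) + cos(k)^2 - 55)*cos(k)/(sin(k)^2 - 9*sin(k) + 18)^2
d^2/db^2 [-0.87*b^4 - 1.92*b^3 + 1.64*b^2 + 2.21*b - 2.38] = -10.44*b^2 - 11.52*b + 3.28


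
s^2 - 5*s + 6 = (s - 3)*(s - 2)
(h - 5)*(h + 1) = h^2 - 4*h - 5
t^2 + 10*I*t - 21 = (t + 3*I)*(t + 7*I)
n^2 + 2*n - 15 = (n - 3)*(n + 5)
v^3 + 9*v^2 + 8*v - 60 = (v - 2)*(v + 5)*(v + 6)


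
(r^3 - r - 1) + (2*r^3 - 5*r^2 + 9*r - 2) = 3*r^3 - 5*r^2 + 8*r - 3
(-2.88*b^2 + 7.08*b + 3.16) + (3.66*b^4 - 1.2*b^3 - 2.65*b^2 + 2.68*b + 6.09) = 3.66*b^4 - 1.2*b^3 - 5.53*b^2 + 9.76*b + 9.25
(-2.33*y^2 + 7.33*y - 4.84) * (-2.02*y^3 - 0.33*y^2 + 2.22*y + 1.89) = 4.7066*y^5 - 14.0377*y^4 + 2.1853*y^3 + 13.4661*y^2 + 3.1089*y - 9.1476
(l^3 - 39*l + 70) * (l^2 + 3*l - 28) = l^5 + 3*l^4 - 67*l^3 - 47*l^2 + 1302*l - 1960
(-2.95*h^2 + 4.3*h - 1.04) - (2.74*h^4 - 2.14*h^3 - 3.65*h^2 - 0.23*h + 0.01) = -2.74*h^4 + 2.14*h^3 + 0.7*h^2 + 4.53*h - 1.05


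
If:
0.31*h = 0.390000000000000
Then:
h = 1.26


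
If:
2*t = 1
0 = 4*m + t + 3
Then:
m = -7/8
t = 1/2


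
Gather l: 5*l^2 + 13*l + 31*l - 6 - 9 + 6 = 5*l^2 + 44*l - 9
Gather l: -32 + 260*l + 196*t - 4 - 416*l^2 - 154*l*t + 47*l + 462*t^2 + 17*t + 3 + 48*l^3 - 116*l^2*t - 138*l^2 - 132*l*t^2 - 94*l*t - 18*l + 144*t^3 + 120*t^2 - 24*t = 48*l^3 + l^2*(-116*t - 554) + l*(-132*t^2 - 248*t + 289) + 144*t^3 + 582*t^2 + 189*t - 33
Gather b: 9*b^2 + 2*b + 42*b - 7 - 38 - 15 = 9*b^2 + 44*b - 60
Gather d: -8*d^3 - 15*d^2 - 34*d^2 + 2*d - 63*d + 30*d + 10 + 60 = -8*d^3 - 49*d^2 - 31*d + 70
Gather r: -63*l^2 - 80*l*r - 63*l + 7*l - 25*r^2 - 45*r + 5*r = -63*l^2 - 56*l - 25*r^2 + r*(-80*l - 40)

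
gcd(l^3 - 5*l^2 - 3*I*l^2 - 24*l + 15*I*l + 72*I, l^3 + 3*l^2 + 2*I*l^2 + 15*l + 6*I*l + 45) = l^2 + l*(3 - 3*I) - 9*I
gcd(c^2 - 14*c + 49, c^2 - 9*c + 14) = c - 7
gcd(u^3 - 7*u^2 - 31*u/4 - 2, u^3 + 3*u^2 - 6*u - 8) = 1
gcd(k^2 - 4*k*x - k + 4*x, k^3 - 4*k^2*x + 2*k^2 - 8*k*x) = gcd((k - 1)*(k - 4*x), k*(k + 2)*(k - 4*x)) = -k + 4*x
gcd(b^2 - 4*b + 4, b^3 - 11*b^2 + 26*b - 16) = b - 2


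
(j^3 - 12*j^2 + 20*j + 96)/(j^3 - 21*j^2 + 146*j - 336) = (j + 2)/(j - 7)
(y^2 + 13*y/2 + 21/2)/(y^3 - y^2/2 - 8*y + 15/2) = (2*y + 7)/(2*y^2 - 7*y + 5)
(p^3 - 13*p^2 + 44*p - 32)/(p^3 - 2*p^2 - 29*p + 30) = (p^2 - 12*p + 32)/(p^2 - p - 30)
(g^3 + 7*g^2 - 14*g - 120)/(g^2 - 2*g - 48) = (g^2 + g - 20)/(g - 8)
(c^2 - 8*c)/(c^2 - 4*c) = (c - 8)/(c - 4)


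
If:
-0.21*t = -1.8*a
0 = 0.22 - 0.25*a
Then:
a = 0.88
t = 7.54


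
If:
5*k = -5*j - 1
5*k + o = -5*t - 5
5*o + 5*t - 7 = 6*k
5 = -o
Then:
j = 149/55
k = -32/11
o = -5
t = 32/11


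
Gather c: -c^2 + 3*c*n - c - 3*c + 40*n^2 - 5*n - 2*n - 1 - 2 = -c^2 + c*(3*n - 4) + 40*n^2 - 7*n - 3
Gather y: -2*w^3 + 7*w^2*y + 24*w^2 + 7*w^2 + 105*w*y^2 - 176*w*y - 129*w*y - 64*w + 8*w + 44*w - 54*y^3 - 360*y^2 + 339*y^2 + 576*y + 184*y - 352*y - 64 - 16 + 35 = -2*w^3 + 31*w^2 - 12*w - 54*y^3 + y^2*(105*w - 21) + y*(7*w^2 - 305*w + 408) - 45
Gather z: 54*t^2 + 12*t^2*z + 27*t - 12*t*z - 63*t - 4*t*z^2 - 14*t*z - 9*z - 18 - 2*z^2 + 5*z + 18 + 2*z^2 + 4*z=54*t^2 - 4*t*z^2 - 36*t + z*(12*t^2 - 26*t)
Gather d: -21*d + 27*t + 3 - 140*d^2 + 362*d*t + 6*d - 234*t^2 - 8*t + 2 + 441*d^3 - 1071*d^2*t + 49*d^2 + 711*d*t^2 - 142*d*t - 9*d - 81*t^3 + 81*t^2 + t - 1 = 441*d^3 + d^2*(-1071*t - 91) + d*(711*t^2 + 220*t - 24) - 81*t^3 - 153*t^2 + 20*t + 4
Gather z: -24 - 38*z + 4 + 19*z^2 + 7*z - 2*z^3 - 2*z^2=-2*z^3 + 17*z^2 - 31*z - 20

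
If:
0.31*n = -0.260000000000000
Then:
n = -0.84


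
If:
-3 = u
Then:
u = -3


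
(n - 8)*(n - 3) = n^2 - 11*n + 24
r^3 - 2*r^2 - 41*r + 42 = (r - 7)*(r - 1)*(r + 6)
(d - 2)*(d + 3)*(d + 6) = d^3 + 7*d^2 - 36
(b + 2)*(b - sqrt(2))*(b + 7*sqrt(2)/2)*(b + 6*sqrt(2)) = b^4 + 2*b^3 + 17*sqrt(2)*b^3/2 + 23*b^2 + 17*sqrt(2)*b^2 - 42*sqrt(2)*b + 46*b - 84*sqrt(2)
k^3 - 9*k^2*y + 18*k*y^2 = k*(k - 6*y)*(k - 3*y)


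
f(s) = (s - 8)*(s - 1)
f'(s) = 2*s - 9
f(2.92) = -9.75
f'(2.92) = -3.16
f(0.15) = 6.67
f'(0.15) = -8.70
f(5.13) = -11.85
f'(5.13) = 1.26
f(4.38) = -12.24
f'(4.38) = -0.24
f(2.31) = -7.45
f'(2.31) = -4.38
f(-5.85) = 94.87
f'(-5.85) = -20.70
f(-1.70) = 26.19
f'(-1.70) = -12.40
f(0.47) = 3.99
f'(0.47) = -8.06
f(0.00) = 8.00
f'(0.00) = -9.00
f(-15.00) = 368.00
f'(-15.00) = -39.00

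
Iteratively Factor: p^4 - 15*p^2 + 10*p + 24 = (p - 2)*(p^3 + 2*p^2 - 11*p - 12) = (p - 2)*(p + 1)*(p^2 + p - 12) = (p - 3)*(p - 2)*(p + 1)*(p + 4)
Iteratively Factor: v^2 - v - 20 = (v - 5)*(v + 4)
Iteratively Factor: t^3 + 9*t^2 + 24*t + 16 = (t + 1)*(t^2 + 8*t + 16) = (t + 1)*(t + 4)*(t + 4)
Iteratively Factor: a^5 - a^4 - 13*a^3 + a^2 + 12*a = (a)*(a^4 - a^3 - 13*a^2 + a + 12) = a*(a - 4)*(a^3 + 3*a^2 - a - 3) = a*(a - 4)*(a + 3)*(a^2 - 1) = a*(a - 4)*(a + 1)*(a + 3)*(a - 1)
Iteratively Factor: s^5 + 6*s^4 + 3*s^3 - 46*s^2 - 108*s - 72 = (s + 2)*(s^4 + 4*s^3 - 5*s^2 - 36*s - 36) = (s - 3)*(s + 2)*(s^3 + 7*s^2 + 16*s + 12) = (s - 3)*(s + 2)^2*(s^2 + 5*s + 6) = (s - 3)*(s + 2)^2*(s + 3)*(s + 2)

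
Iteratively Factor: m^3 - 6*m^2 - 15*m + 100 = (m + 4)*(m^2 - 10*m + 25) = (m - 5)*(m + 4)*(m - 5)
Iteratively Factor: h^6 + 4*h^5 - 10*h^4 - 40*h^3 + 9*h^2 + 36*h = (h + 1)*(h^5 + 3*h^4 - 13*h^3 - 27*h^2 + 36*h) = (h + 1)*(h + 3)*(h^4 - 13*h^2 + 12*h) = (h - 3)*(h + 1)*(h + 3)*(h^3 + 3*h^2 - 4*h) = (h - 3)*(h - 1)*(h + 1)*(h + 3)*(h^2 + 4*h) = (h - 3)*(h - 1)*(h + 1)*(h + 3)*(h + 4)*(h)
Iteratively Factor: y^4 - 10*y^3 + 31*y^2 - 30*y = (y)*(y^3 - 10*y^2 + 31*y - 30) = y*(y - 5)*(y^2 - 5*y + 6) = y*(y - 5)*(y - 2)*(y - 3)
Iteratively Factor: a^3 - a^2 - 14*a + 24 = (a + 4)*(a^2 - 5*a + 6) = (a - 2)*(a + 4)*(a - 3)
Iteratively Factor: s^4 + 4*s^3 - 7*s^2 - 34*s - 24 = (s - 3)*(s^3 + 7*s^2 + 14*s + 8) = (s - 3)*(s + 4)*(s^2 + 3*s + 2) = (s - 3)*(s + 1)*(s + 4)*(s + 2)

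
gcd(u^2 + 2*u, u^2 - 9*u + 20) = 1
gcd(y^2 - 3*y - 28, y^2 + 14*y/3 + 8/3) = y + 4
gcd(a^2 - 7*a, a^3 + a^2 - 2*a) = a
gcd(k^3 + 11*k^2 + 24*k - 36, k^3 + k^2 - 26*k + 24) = k^2 + 5*k - 6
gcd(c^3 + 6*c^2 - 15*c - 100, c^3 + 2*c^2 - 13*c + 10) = c + 5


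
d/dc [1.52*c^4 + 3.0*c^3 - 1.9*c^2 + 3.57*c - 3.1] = 6.08*c^3 + 9.0*c^2 - 3.8*c + 3.57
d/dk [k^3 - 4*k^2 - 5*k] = 3*k^2 - 8*k - 5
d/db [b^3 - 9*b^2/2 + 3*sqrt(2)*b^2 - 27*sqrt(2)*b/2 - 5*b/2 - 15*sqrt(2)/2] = 3*b^2 - 9*b + 6*sqrt(2)*b - 27*sqrt(2)/2 - 5/2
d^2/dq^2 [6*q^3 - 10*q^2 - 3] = 36*q - 20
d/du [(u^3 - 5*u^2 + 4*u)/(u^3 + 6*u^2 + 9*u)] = (11*u - 23)/(u^3 + 9*u^2 + 27*u + 27)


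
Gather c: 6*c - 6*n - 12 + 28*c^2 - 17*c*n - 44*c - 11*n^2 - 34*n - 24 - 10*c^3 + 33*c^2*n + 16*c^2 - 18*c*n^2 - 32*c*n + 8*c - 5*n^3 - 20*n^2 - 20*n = -10*c^3 + c^2*(33*n + 44) + c*(-18*n^2 - 49*n - 30) - 5*n^3 - 31*n^2 - 60*n - 36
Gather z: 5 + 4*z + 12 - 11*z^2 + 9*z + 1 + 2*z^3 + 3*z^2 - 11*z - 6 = 2*z^3 - 8*z^2 + 2*z + 12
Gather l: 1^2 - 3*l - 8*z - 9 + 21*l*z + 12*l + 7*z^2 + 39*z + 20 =l*(21*z + 9) + 7*z^2 + 31*z + 12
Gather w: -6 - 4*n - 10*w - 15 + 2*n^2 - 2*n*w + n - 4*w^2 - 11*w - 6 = 2*n^2 - 3*n - 4*w^2 + w*(-2*n - 21) - 27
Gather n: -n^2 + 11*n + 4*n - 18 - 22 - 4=-n^2 + 15*n - 44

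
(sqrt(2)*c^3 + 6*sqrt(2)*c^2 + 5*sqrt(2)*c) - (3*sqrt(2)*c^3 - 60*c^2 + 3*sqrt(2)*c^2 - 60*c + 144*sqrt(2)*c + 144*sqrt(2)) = -2*sqrt(2)*c^3 + 3*sqrt(2)*c^2 + 60*c^2 - 139*sqrt(2)*c + 60*c - 144*sqrt(2)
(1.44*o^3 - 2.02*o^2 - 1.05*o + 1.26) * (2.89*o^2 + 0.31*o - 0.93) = 4.1616*o^5 - 5.3914*o^4 - 4.9999*o^3 + 5.1945*o^2 + 1.3671*o - 1.1718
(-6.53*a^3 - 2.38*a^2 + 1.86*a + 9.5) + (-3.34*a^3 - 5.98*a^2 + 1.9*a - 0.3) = -9.87*a^3 - 8.36*a^2 + 3.76*a + 9.2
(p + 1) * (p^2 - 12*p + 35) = p^3 - 11*p^2 + 23*p + 35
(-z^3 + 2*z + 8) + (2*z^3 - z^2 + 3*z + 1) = z^3 - z^2 + 5*z + 9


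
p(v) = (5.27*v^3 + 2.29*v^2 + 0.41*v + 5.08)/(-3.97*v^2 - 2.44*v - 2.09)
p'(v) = (7.94*v + 2.44)*(5.27*v^3 + 2.29*v^2 + 0.41*v + 5.08)/(-3.97*v^2 - 2.44*v - 2.09)^2 + (15.81*v^2 + 4.58*v + 0.41)/(-3.97*v^2 - 2.44*v - 2.09)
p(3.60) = -4.53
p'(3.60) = -1.31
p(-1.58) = 1.31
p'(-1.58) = -2.39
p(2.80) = -3.49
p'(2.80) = -1.27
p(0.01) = -2.40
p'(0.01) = 2.65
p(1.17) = -1.65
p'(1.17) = -0.78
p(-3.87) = 5.14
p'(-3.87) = -1.42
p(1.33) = -1.79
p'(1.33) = -0.91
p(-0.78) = -1.40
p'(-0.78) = -4.51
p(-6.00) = 8.08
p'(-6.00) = -1.36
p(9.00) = -11.68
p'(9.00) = -1.33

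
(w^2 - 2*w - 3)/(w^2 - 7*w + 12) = (w + 1)/(w - 4)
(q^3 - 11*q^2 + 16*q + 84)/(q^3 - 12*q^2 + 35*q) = (q^2 - 4*q - 12)/(q*(q - 5))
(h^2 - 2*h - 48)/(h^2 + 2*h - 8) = (h^2 - 2*h - 48)/(h^2 + 2*h - 8)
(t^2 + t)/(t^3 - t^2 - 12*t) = (t + 1)/(t^2 - t - 12)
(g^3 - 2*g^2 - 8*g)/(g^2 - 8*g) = (g^2 - 2*g - 8)/(g - 8)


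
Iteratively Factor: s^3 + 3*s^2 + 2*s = (s + 1)*(s^2 + 2*s) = (s + 1)*(s + 2)*(s)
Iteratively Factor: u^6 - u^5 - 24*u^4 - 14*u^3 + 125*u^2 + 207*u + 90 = (u - 5)*(u^5 + 4*u^4 - 4*u^3 - 34*u^2 - 45*u - 18) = (u - 5)*(u - 3)*(u^4 + 7*u^3 + 17*u^2 + 17*u + 6) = (u - 5)*(u - 3)*(u + 1)*(u^3 + 6*u^2 + 11*u + 6) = (u - 5)*(u - 3)*(u + 1)^2*(u^2 + 5*u + 6) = (u - 5)*(u - 3)*(u + 1)^2*(u + 2)*(u + 3)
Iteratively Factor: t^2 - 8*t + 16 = (t - 4)*(t - 4)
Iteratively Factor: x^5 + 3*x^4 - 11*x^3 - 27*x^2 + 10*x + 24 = (x - 3)*(x^4 + 6*x^3 + 7*x^2 - 6*x - 8) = (x - 3)*(x + 4)*(x^3 + 2*x^2 - x - 2) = (x - 3)*(x + 2)*(x + 4)*(x^2 - 1) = (x - 3)*(x + 1)*(x + 2)*(x + 4)*(x - 1)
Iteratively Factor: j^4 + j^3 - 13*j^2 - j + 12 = (j - 1)*(j^3 + 2*j^2 - 11*j - 12) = (j - 3)*(j - 1)*(j^2 + 5*j + 4) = (j - 3)*(j - 1)*(j + 1)*(j + 4)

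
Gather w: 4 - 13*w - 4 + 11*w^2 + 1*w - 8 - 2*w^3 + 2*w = -2*w^3 + 11*w^2 - 10*w - 8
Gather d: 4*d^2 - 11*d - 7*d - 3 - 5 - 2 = 4*d^2 - 18*d - 10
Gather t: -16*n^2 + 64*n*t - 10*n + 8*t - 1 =-16*n^2 - 10*n + t*(64*n + 8) - 1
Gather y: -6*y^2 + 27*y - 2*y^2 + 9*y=-8*y^2 + 36*y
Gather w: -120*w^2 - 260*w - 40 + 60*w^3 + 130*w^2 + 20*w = 60*w^3 + 10*w^2 - 240*w - 40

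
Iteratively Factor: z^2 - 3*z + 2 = (z - 1)*(z - 2)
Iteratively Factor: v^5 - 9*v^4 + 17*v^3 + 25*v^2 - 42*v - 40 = (v + 1)*(v^4 - 10*v^3 + 27*v^2 - 2*v - 40) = (v - 4)*(v + 1)*(v^3 - 6*v^2 + 3*v + 10) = (v - 5)*(v - 4)*(v + 1)*(v^2 - v - 2) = (v - 5)*(v - 4)*(v + 1)^2*(v - 2)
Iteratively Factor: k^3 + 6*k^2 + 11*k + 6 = (k + 2)*(k^2 + 4*k + 3) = (k + 1)*(k + 2)*(k + 3)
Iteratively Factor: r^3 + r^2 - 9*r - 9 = (r + 3)*(r^2 - 2*r - 3) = (r - 3)*(r + 3)*(r + 1)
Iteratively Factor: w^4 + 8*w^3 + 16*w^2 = (w + 4)*(w^3 + 4*w^2) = (w + 4)^2*(w^2) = w*(w + 4)^2*(w)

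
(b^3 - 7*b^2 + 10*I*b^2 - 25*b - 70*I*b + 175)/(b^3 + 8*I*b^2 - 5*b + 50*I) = (b - 7)/(b - 2*I)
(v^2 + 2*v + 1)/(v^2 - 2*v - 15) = (v^2 + 2*v + 1)/(v^2 - 2*v - 15)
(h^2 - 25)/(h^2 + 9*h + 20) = (h - 5)/(h + 4)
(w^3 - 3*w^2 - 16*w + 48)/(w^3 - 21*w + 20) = (w^2 + w - 12)/(w^2 + 4*w - 5)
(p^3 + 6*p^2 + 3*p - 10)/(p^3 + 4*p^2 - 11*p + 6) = (p^2 + 7*p + 10)/(p^2 + 5*p - 6)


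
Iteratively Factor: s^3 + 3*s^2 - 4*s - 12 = (s - 2)*(s^2 + 5*s + 6) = (s - 2)*(s + 3)*(s + 2)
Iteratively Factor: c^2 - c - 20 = (c + 4)*(c - 5)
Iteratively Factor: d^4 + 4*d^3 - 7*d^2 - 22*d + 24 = (d + 4)*(d^3 - 7*d + 6) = (d - 1)*(d + 4)*(d^2 + d - 6) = (d - 1)*(d + 3)*(d + 4)*(d - 2)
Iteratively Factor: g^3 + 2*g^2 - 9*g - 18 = (g - 3)*(g^2 + 5*g + 6) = (g - 3)*(g + 3)*(g + 2)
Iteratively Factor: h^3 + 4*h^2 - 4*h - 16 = (h - 2)*(h^2 + 6*h + 8) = (h - 2)*(h + 2)*(h + 4)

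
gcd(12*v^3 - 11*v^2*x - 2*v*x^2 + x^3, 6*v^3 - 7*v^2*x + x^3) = -3*v^2 + 2*v*x + x^2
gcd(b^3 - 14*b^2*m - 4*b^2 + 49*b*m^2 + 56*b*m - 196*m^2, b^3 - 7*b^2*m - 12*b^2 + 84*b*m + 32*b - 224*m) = b^2 - 7*b*m - 4*b + 28*m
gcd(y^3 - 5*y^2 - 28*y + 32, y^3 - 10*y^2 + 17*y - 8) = y^2 - 9*y + 8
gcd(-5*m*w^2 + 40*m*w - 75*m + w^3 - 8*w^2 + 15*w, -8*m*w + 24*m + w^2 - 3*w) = w - 3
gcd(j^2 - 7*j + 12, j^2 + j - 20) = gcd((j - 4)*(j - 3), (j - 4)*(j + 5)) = j - 4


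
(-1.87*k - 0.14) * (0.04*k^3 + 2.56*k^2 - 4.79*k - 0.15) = -0.0748*k^4 - 4.7928*k^3 + 8.5989*k^2 + 0.9511*k + 0.021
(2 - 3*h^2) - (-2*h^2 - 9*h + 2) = -h^2 + 9*h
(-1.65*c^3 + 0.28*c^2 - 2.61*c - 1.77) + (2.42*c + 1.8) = -1.65*c^3 + 0.28*c^2 - 0.19*c + 0.03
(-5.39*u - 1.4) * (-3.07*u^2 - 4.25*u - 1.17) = 16.5473*u^3 + 27.2055*u^2 + 12.2563*u + 1.638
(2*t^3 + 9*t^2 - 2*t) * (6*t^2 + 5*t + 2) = 12*t^5 + 64*t^4 + 37*t^3 + 8*t^2 - 4*t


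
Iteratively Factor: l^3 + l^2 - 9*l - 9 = (l + 1)*(l^2 - 9) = (l - 3)*(l + 1)*(l + 3)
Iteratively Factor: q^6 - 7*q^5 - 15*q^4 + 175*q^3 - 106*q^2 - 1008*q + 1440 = (q + 4)*(q^5 - 11*q^4 + 29*q^3 + 59*q^2 - 342*q + 360) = (q - 2)*(q + 4)*(q^4 - 9*q^3 + 11*q^2 + 81*q - 180) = (q - 2)*(q + 3)*(q + 4)*(q^3 - 12*q^2 + 47*q - 60) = (q - 5)*(q - 2)*(q + 3)*(q + 4)*(q^2 - 7*q + 12) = (q - 5)*(q - 3)*(q - 2)*(q + 3)*(q + 4)*(q - 4)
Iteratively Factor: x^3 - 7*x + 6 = (x - 2)*(x^2 + 2*x - 3) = (x - 2)*(x + 3)*(x - 1)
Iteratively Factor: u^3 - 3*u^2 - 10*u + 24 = (u - 4)*(u^2 + u - 6) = (u - 4)*(u + 3)*(u - 2)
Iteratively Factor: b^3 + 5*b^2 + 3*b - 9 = (b + 3)*(b^2 + 2*b - 3) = (b + 3)^2*(b - 1)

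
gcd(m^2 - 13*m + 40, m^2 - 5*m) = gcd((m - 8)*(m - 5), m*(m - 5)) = m - 5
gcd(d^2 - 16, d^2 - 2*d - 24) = d + 4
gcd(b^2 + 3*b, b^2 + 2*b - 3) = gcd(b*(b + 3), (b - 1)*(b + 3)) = b + 3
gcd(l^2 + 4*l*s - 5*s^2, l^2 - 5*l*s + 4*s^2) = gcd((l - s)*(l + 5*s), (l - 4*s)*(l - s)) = -l + s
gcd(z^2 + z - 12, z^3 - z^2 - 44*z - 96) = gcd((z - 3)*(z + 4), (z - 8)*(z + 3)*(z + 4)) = z + 4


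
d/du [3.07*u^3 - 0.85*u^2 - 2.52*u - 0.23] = 9.21*u^2 - 1.7*u - 2.52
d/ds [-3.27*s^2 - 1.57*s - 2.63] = -6.54*s - 1.57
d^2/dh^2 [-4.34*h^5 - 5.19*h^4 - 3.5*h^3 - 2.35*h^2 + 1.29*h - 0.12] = -86.8*h^3 - 62.28*h^2 - 21.0*h - 4.7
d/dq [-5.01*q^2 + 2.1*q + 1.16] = 2.1 - 10.02*q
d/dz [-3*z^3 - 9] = -9*z^2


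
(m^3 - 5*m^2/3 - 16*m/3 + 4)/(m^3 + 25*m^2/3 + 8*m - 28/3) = (m - 3)/(m + 7)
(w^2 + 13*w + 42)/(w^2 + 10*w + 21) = (w + 6)/(w + 3)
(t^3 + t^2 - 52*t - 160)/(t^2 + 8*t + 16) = (t^2 - 3*t - 40)/(t + 4)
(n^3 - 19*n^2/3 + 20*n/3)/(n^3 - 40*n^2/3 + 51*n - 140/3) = n/(n - 7)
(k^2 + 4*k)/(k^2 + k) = (k + 4)/(k + 1)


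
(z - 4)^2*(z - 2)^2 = z^4 - 12*z^3 + 52*z^2 - 96*z + 64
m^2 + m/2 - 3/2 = (m - 1)*(m + 3/2)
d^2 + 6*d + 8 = (d + 2)*(d + 4)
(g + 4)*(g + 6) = g^2 + 10*g + 24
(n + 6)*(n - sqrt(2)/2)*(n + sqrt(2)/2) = n^3 + 6*n^2 - n/2 - 3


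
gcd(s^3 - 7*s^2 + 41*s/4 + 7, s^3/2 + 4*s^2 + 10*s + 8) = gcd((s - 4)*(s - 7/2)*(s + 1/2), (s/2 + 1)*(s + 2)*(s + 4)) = 1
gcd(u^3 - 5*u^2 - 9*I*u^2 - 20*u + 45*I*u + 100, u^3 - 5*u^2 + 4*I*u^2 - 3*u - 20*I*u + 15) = u - 5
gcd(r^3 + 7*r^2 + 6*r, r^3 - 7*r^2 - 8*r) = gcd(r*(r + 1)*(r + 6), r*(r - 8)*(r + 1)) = r^2 + r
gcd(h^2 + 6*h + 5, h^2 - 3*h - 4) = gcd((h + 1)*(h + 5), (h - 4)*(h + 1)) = h + 1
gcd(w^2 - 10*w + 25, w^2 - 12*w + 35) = w - 5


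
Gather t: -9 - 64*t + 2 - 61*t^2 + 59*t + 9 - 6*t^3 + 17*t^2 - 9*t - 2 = -6*t^3 - 44*t^2 - 14*t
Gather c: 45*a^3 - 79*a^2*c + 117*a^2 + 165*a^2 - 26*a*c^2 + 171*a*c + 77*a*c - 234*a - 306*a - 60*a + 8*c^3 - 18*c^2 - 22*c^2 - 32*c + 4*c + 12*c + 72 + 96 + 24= 45*a^3 + 282*a^2 - 600*a + 8*c^3 + c^2*(-26*a - 40) + c*(-79*a^2 + 248*a - 16) + 192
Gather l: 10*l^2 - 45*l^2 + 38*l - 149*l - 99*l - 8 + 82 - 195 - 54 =-35*l^2 - 210*l - 175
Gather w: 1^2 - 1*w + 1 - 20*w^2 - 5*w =-20*w^2 - 6*w + 2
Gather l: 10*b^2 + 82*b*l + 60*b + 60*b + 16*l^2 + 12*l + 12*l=10*b^2 + 120*b + 16*l^2 + l*(82*b + 24)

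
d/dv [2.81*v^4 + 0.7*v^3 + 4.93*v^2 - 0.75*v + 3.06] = 11.24*v^3 + 2.1*v^2 + 9.86*v - 0.75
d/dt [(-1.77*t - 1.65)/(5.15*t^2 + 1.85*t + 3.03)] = (9.1155*t^2 + 16.995*t - 2.3106)/(26.5225*t^4 + 19.055*t^3 + 34.6315*t^2 + 11.211*t + 9.1809)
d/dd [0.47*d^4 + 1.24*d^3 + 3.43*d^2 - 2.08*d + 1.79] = 1.88*d^3 + 3.72*d^2 + 6.86*d - 2.08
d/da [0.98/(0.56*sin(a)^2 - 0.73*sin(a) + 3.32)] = (0.7154 - 1.0976*sin(a))*cos(a)/(0.56*sin(a)^2 - 0.73*sin(a) + 3.32)^2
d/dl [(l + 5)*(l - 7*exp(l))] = l - (l + 5)*(7*exp(l) - 1) - 7*exp(l)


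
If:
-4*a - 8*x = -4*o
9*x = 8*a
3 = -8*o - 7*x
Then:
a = -27/256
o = -75/256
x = -3/32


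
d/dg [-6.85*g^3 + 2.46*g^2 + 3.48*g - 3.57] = -20.55*g^2 + 4.92*g + 3.48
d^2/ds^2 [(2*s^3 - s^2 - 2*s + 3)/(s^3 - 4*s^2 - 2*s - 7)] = 2*(7*s^6 + 6*s^5 + 120*s^4 - 221*s^3 + 210*s^2 + 597*s - 93)/(s^9 - 12*s^8 + 42*s^7 - 37*s^6 + 84*s^5 - 300*s^4 - 197*s^3 - 672*s^2 - 294*s - 343)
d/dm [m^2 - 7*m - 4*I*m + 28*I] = 2*m - 7 - 4*I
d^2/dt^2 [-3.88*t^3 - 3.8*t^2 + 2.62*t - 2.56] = -23.28*t - 7.6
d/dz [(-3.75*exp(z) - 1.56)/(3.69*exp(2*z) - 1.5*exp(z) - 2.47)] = (13.8375*exp(2*z) + 11.5128*exp(z) + 6.9225)*exp(z)/(13.6161*exp(4*z) - 11.07*exp(3*z) - 15.9786*exp(2*z) + 7.41*exp(z) + 6.1009)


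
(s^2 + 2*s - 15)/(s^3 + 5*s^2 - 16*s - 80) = (s - 3)/(s^2 - 16)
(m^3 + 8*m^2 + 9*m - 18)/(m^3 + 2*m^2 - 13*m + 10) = (m^2 + 9*m + 18)/(m^2 + 3*m - 10)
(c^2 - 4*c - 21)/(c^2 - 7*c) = (c + 3)/c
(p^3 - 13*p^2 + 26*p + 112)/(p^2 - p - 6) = (p^2 - 15*p + 56)/(p - 3)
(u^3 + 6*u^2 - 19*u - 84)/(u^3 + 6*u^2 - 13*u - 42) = (u^2 - u - 12)/(u^2 - u - 6)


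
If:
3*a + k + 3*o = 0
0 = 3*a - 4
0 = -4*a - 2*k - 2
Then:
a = 4/3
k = -11/3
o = -1/9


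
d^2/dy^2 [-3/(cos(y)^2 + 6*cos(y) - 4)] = 3*(8*sin(y)^4 - 108*sin(y)^2 + 3*cos(y) + 9*cos(3*y) - 60)/(2*(-sin(y)^2 + 6*cos(y) - 3)^3)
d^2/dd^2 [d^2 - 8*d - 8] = 2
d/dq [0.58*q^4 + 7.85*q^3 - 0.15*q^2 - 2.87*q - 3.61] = 2.32*q^3 + 23.55*q^2 - 0.3*q - 2.87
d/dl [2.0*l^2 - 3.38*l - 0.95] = 4.0*l - 3.38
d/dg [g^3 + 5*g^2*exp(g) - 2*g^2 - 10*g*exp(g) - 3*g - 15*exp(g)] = 5*g^2*exp(g) + 3*g^2 - 4*g - 25*exp(g) - 3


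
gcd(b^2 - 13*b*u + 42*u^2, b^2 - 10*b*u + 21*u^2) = -b + 7*u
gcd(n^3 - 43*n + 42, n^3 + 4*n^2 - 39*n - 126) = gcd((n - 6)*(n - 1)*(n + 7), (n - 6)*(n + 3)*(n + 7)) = n^2 + n - 42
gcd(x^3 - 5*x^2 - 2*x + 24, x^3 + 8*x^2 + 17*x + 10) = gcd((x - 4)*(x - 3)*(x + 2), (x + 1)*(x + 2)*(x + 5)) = x + 2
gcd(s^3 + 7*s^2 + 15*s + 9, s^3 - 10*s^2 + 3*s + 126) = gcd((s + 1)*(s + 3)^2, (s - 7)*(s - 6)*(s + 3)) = s + 3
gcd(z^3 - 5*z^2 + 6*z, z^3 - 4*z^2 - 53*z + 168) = z - 3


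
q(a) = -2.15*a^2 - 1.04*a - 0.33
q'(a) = -4.3*a - 1.04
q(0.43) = -1.17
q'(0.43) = -2.89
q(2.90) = -21.43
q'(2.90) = -13.51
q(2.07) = -11.70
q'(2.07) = -9.94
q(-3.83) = -27.88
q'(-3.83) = 15.43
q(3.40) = -28.72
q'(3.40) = -15.66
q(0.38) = -1.04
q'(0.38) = -2.67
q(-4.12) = -32.54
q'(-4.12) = 16.68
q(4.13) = -41.30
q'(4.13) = -18.80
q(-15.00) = -468.48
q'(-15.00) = 63.46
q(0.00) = -0.33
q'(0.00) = -1.04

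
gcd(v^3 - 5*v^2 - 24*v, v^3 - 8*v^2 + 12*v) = v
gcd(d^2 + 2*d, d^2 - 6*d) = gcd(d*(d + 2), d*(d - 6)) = d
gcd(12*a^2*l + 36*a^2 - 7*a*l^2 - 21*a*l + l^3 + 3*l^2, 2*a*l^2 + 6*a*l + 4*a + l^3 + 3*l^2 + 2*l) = 1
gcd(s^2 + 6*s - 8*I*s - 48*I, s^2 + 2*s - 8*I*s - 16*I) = s - 8*I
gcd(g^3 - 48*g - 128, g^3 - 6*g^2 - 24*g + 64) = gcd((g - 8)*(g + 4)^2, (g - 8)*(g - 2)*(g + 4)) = g^2 - 4*g - 32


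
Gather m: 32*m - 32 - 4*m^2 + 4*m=-4*m^2 + 36*m - 32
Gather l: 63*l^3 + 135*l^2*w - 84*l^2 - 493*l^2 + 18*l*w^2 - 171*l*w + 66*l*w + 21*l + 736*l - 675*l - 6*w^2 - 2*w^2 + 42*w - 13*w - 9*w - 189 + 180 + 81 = 63*l^3 + l^2*(135*w - 577) + l*(18*w^2 - 105*w + 82) - 8*w^2 + 20*w + 72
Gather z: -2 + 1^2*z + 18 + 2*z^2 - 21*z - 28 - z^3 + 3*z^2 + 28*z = -z^3 + 5*z^2 + 8*z - 12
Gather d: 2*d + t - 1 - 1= 2*d + t - 2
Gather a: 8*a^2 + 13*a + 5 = 8*a^2 + 13*a + 5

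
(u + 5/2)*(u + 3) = u^2 + 11*u/2 + 15/2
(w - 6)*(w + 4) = w^2 - 2*w - 24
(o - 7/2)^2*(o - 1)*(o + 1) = o^4 - 7*o^3 + 45*o^2/4 + 7*o - 49/4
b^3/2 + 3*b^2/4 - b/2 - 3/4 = (b/2 + 1/2)*(b - 1)*(b + 3/2)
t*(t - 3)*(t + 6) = t^3 + 3*t^2 - 18*t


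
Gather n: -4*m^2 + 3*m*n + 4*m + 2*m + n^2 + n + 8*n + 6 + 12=-4*m^2 + 6*m + n^2 + n*(3*m + 9) + 18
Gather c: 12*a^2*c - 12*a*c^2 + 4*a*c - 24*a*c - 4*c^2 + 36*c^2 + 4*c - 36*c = c^2*(32 - 12*a) + c*(12*a^2 - 20*a - 32)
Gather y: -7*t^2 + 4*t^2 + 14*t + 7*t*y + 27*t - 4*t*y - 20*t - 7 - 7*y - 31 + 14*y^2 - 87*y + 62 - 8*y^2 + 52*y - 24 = -3*t^2 + 21*t + 6*y^2 + y*(3*t - 42)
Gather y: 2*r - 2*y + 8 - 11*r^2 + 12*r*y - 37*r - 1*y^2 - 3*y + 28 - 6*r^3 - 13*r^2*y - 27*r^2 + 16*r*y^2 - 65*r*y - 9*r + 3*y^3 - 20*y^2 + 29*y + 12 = -6*r^3 - 38*r^2 - 44*r + 3*y^3 + y^2*(16*r - 21) + y*(-13*r^2 - 53*r + 24) + 48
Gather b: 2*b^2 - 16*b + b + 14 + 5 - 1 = 2*b^2 - 15*b + 18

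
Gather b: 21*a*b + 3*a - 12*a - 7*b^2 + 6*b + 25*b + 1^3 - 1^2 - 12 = -9*a - 7*b^2 + b*(21*a + 31) - 12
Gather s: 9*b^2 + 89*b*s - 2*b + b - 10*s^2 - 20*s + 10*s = 9*b^2 - b - 10*s^2 + s*(89*b - 10)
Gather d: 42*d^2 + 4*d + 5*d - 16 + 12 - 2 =42*d^2 + 9*d - 6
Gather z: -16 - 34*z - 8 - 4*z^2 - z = -4*z^2 - 35*z - 24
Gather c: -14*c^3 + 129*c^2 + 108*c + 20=-14*c^3 + 129*c^2 + 108*c + 20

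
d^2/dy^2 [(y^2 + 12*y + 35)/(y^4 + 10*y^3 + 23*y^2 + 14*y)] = 2*(3*y^5 + 39*y^4 + 127*y^3 + 165*y^2 + 90*y + 20)/(y^3*(y^6 + 9*y^5 + 33*y^4 + 63*y^3 + 66*y^2 + 36*y + 8))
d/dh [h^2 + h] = 2*h + 1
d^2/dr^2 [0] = 0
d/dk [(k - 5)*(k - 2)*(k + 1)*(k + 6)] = 4*k^3 - 66*k + 28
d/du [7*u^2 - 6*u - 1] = 14*u - 6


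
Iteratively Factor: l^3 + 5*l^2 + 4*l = (l + 1)*(l^2 + 4*l) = l*(l + 1)*(l + 4)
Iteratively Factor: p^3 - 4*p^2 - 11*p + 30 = (p + 3)*(p^2 - 7*p + 10) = (p - 5)*(p + 3)*(p - 2)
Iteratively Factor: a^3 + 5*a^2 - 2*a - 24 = (a - 2)*(a^2 + 7*a + 12) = (a - 2)*(a + 3)*(a + 4)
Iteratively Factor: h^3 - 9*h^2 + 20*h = (h - 5)*(h^2 - 4*h) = (h - 5)*(h - 4)*(h)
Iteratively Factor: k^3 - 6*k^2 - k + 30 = (k - 5)*(k^2 - k - 6) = (k - 5)*(k + 2)*(k - 3)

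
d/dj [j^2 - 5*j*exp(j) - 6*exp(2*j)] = -5*j*exp(j) + 2*j - 12*exp(2*j) - 5*exp(j)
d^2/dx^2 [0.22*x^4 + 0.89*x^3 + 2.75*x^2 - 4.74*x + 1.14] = 2.64*x^2 + 5.34*x + 5.5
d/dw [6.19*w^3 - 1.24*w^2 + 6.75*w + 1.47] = 18.57*w^2 - 2.48*w + 6.75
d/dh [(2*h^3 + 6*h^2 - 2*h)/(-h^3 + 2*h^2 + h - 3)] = 2*(5*h^4 - 4*h^2 - 18*h + 3)/(h^6 - 4*h^5 + 2*h^4 + 10*h^3 - 11*h^2 - 6*h + 9)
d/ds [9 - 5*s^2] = -10*s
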